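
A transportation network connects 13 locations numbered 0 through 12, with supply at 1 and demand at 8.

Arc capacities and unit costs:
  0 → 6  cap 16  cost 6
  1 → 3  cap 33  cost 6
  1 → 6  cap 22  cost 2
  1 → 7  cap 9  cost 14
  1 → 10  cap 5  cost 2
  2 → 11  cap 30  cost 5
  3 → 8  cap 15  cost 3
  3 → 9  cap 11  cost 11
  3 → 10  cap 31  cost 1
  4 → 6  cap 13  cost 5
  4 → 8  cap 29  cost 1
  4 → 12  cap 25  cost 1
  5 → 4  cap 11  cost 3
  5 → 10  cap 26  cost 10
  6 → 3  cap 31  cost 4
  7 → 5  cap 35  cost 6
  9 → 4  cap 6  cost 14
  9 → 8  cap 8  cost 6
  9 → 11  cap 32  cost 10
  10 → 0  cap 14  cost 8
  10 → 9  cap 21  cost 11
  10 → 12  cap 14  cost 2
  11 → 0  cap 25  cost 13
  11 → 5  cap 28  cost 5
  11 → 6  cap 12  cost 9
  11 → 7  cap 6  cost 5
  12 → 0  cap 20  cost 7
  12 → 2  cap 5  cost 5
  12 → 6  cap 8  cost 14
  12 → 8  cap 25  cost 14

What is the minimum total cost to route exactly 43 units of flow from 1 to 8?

Minimum cost for 43 units: 760

shortest-cost path #1: 1→3→8 push 15 @ unit cost 9 (adds 135)
shortest-cost path #2: 1→10→12→8 push 5 @ unit cost 18 (adds 90)
shortest-cost path #3: 1→3→9→8 push 8 @ unit cost 23 (adds 184)
shortest-cost path #4: 1→3→10→12→8 push 9 @ unit cost 23 (adds 207)
shortest-cost path #5: 1→7→5→4→8 push 6 @ unit cost 24 (adds 144)
total cost = 760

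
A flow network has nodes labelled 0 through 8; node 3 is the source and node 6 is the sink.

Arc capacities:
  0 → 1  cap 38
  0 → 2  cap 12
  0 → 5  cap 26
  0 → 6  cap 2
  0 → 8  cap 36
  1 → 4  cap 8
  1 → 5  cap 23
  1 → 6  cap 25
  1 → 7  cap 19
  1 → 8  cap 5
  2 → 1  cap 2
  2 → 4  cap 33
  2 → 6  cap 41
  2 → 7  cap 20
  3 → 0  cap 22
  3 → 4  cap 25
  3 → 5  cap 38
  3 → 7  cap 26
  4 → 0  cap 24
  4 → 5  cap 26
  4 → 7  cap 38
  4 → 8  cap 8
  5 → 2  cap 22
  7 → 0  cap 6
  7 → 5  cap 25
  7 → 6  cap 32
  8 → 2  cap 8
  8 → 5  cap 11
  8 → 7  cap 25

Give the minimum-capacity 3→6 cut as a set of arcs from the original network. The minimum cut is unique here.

augment #1: 3→0→6 push 2
augment #2: 3→7→6 push 26
augment #3: 3→0→1→6 push 20
augment #4: 3→4→7→6 push 6
augment #5: 3→5→2→6 push 22
augment #6: 3→4→0→1→6 push 5
augment #7: 3→4→0→2→6 push 12
augment #8: 3→4→8→2→6 push 2
max flow = 95; residual-reachable set from 3 gives S-side
cut edges (S→T): {(3,0), (3,4), (3,7), (5,2)} total cap 95

Min-cut arcs: {(3,0), (3,4), (3,7), (5,2)} (total capacity 95)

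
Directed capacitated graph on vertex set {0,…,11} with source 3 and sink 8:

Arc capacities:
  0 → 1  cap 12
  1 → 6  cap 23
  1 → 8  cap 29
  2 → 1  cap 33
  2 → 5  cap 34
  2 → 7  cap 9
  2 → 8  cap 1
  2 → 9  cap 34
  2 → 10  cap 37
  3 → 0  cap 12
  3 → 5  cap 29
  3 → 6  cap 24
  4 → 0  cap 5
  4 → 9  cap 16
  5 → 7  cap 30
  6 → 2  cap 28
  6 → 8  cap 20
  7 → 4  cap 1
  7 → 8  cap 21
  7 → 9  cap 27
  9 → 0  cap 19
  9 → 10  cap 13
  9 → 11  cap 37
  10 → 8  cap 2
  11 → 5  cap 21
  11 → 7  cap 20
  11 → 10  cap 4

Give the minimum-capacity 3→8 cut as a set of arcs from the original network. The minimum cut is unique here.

Min-cut arcs: {(0,1), (3,6), (7,8), (10,8)} (total capacity 59)

augment #1: 3→6→8 push 20
augment #2: 3→0→1→8 push 12
augment #3: 3→5→7→8 push 21
augment #4: 3→6→2→8 push 1
augment #5: 3→6→2→1→8 push 3
augment #6: 3→5→7→9→10→8 push 2
max flow = 59; residual-reachable set from 3 gives S-side
cut edges (S→T): {(0,1), (3,6), (7,8), (10,8)} total cap 59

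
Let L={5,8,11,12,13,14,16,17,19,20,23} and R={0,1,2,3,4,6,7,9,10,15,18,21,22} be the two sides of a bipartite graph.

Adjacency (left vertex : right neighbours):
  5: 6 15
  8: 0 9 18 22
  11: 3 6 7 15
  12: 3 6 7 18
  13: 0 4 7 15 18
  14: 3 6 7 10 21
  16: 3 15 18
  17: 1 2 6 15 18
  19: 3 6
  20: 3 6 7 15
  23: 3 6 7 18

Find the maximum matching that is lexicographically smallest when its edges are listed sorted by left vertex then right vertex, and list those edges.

|M| = 9 (so the lex-smallest maximum matching has 9 edges)
process left vertices in ascending order; for each, take the smallest-labelled available neighbour that still permits 9 edges overall, or leave it unmatched if none does
lex-smallest matching: {5-6, 8-0, 11-3, 12-7, 13-4, 14-10, 16-15, 17-1, 23-18}

Lex-smallest maximum matching: {(5,6), (8,0), (11,3), (12,7), (13,4), (14,10), (16,15), (17,1), (23,18)}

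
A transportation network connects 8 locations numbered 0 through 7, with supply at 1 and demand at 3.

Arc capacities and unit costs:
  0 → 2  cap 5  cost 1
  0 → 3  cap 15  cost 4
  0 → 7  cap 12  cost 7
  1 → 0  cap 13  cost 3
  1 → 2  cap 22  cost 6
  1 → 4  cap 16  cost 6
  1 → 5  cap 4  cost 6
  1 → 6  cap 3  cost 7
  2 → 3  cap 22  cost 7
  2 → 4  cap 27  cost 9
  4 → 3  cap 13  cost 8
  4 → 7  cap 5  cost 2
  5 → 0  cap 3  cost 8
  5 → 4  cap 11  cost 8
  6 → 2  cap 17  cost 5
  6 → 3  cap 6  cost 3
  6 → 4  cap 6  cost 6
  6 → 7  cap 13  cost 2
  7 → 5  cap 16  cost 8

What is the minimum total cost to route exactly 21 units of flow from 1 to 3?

Minimum cost for 21 units: 186

shortest-cost path #1: 1→0→3 push 13 @ unit cost 7 (adds 91)
shortest-cost path #2: 1→6→3 push 3 @ unit cost 10 (adds 30)
shortest-cost path #3: 1→2→3 push 5 @ unit cost 13 (adds 65)
total cost = 186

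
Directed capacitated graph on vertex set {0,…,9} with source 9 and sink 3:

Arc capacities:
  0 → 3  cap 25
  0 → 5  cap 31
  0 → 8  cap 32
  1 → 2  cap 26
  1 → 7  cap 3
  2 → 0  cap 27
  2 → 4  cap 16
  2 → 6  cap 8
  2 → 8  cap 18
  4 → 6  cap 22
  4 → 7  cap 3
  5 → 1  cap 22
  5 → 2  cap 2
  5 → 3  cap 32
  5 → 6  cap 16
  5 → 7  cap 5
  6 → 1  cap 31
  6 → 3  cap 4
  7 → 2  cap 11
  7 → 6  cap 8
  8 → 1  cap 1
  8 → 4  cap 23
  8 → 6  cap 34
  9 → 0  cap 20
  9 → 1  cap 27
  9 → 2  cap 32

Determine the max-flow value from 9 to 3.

Maximum flow value: 51

augment #1: 9→0→3 bottleneck 20, total now 20
augment #2: 9→2→0→3 bottleneck 5, total now 25
augment #3: 9→2→6→3 bottleneck 4, total now 29
augment #4: 9→2→0→5→3 bottleneck 22, total now 51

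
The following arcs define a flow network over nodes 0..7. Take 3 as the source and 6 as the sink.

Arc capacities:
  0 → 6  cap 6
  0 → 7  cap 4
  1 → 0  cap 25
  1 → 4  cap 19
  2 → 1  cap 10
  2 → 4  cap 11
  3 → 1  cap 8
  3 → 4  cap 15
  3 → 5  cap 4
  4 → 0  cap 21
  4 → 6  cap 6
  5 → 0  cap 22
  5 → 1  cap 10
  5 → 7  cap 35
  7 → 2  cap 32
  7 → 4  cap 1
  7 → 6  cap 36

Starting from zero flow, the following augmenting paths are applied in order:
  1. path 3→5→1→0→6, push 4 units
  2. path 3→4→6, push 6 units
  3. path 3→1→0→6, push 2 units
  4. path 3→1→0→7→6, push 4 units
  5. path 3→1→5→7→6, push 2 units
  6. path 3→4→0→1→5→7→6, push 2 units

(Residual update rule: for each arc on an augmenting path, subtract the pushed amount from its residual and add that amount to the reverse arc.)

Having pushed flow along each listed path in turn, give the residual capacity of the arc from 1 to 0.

after path 1 (3→5→1→0→6, push 4): res(1,0)=21
after path 2 (3→4→6, push 6): res(1,0)=21
after path 3 (3→1→0→6, push 2): res(1,0)=19
after path 4 (3→1→0→7→6, push 4): res(1,0)=15
after path 5 (3→1→5→7→6, push 2): res(1,0)=15
after path 6 (3→4→0→1→5→7→6, push 2): res(1,0)=17

Residual capacity of (1,0): 17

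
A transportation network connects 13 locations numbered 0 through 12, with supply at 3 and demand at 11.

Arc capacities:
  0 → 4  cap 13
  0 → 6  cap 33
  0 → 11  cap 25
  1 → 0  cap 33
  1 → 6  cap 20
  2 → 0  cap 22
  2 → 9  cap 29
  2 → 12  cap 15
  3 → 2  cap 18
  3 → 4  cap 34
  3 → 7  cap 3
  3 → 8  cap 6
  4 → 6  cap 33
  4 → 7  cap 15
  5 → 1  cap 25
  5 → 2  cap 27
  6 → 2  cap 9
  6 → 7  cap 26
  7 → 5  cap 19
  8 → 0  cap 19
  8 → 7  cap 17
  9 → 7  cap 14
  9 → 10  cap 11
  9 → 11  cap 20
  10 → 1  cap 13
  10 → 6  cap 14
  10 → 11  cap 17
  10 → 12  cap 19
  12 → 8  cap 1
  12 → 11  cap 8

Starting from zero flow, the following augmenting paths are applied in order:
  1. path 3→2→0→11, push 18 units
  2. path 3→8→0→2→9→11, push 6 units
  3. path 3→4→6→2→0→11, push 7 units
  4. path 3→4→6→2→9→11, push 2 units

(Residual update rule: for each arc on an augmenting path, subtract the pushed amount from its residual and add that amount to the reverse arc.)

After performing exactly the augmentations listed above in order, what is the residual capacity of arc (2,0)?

Residual capacity of (2,0): 3

after path 1 (3→2→0→11, push 18): res(2,0)=4
after path 2 (3→8→0→2→9→11, push 6): res(2,0)=10
after path 3 (3→4→6→2→0→11, push 7): res(2,0)=3
after path 4 (3→4→6→2→9→11, push 2): res(2,0)=3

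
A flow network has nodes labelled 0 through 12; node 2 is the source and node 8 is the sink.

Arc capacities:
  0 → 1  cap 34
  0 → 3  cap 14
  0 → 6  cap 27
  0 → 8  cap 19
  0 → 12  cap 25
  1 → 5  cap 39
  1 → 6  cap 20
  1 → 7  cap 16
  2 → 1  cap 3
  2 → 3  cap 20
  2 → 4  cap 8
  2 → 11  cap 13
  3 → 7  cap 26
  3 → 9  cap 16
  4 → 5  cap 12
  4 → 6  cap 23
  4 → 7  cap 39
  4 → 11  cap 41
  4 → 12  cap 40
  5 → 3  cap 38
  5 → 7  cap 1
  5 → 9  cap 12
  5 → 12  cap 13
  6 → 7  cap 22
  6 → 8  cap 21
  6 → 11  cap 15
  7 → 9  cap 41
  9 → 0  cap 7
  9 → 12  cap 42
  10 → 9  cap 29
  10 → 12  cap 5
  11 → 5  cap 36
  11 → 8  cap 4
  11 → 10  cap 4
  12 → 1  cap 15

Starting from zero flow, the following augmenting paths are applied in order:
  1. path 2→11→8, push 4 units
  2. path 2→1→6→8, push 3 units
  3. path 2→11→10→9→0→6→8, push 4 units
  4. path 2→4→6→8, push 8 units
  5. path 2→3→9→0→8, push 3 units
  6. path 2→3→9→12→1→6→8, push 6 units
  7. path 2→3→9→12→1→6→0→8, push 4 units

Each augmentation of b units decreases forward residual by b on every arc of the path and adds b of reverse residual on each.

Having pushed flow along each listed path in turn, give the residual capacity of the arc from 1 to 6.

after path 1 (2→11→8, push 4): res(1,6)=20
after path 2 (2→1→6→8, push 3): res(1,6)=17
after path 3 (2→11→10→9→0→6→8, push 4): res(1,6)=17
after path 4 (2→4→6→8, push 8): res(1,6)=17
after path 5 (2→3→9→0→8, push 3): res(1,6)=17
after path 6 (2→3→9→12→1→6→8, push 6): res(1,6)=11
after path 7 (2→3→9→12→1→6→0→8, push 4): res(1,6)=7

Residual capacity of (1,6): 7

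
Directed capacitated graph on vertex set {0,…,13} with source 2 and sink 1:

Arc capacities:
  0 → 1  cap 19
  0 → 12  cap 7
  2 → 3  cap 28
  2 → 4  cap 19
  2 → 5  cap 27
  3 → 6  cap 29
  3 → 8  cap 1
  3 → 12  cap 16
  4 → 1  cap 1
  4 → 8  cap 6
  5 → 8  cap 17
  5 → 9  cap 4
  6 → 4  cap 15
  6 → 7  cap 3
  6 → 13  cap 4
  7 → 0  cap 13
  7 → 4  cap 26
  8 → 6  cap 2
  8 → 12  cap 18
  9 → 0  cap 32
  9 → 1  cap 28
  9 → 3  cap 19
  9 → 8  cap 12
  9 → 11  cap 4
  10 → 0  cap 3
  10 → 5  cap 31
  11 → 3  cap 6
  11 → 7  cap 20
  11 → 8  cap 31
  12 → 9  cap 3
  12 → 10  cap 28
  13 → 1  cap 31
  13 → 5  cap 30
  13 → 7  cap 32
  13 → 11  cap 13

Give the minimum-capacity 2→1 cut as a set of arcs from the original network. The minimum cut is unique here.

augment #1: 2→4→1 push 1
augment #2: 2→5→9→1 push 4
augment #3: 2→3→6→13→1 push 4
augment #4: 2→3→12→9→1 push 3
augment #5: 2→3→6→7→0→1 push 3
augment #6: 2→3→12→10→0→1 push 3
max flow = 18; residual-reachable set from 2 gives S-side
cut edges (S→T): {(4,1), (5,9), (6,7), (6,13), (10,0), (12,9)} total cap 18

Min-cut arcs: {(4,1), (5,9), (6,7), (6,13), (10,0), (12,9)} (total capacity 18)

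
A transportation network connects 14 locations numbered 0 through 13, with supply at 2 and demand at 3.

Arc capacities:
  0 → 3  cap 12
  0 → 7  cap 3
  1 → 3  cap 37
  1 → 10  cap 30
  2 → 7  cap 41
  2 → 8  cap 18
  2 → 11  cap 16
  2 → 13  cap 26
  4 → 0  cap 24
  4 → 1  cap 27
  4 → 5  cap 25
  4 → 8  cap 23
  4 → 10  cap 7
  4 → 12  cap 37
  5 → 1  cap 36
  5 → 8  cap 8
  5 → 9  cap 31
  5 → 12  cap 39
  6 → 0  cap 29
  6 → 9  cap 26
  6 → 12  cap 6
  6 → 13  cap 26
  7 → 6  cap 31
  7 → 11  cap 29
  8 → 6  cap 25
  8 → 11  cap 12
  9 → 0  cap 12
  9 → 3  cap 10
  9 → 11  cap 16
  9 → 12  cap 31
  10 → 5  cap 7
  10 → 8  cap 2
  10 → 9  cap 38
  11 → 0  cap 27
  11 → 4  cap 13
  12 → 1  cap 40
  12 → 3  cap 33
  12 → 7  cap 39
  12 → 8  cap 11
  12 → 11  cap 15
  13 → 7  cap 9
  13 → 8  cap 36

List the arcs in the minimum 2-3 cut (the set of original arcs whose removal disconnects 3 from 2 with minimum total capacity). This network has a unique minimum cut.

Min-cut arcs: {(0,3), (6,9), (6,12), (11,4)} (total capacity 57)

augment #1: 2→11→0→3 push 12
augment #2: 2→7→6→9→3 push 10
augment #3: 2→7→6→12→3 push 6
augment #4: 2→11→4→1→3 push 4
augment #5: 2→7→6→9→12→3 push 15
augment #6: 2→7→11→4→1→3 push 9
augment #7: 2→8→6→9→12→3 push 1
max flow = 57; residual-reachable set from 2 gives S-side
cut edges (S→T): {(0,3), (6,9), (6,12), (11,4)} total cap 57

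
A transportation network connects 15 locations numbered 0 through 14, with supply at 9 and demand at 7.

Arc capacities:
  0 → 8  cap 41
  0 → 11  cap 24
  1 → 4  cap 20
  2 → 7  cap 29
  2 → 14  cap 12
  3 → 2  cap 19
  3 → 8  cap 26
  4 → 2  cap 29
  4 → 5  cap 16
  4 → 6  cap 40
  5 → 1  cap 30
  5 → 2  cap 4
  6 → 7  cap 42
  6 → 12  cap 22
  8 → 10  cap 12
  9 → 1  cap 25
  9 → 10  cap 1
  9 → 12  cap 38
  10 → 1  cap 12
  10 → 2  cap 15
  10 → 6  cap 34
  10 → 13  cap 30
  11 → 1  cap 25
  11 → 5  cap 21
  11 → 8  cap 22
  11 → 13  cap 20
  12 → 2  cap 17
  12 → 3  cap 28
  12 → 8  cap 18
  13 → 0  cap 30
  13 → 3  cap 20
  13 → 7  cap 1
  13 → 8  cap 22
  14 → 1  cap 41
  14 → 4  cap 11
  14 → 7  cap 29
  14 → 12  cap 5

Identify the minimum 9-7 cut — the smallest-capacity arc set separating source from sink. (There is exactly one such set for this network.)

Min-cut arcs: {(1,4), (9,10), (9,12)} (total capacity 59)

augment #1: 9→10→2→7 push 1
augment #2: 9→12→2→7 push 17
augment #3: 9→1→4→2→7 push 11
augment #4: 9→1→4→6→7 push 9
augment #5: 9→12→3→2→14→7 push 12
augment #6: 9→12→8→10→6→7 push 9
max flow = 59; residual-reachable set from 9 gives S-side
cut edges (S→T): {(1,4), (9,10), (9,12)} total cap 59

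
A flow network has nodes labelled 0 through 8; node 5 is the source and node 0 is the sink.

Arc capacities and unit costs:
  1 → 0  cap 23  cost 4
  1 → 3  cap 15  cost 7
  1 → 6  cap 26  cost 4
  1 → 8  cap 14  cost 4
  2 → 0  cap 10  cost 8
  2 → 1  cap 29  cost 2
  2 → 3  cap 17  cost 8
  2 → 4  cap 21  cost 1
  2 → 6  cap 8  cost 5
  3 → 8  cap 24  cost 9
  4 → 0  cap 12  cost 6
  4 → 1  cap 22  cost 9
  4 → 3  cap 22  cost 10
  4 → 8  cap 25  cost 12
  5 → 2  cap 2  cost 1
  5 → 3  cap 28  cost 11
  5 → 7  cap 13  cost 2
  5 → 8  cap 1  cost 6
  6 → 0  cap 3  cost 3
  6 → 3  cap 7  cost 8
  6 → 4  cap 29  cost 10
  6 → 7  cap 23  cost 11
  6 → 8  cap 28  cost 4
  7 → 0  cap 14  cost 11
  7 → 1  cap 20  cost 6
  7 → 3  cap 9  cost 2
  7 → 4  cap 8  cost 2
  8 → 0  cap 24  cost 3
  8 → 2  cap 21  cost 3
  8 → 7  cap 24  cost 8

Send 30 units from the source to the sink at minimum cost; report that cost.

Minimum cost for 30 units: 485

shortest-cost path #1: 5→2→1→0 push 2 @ unit cost 7 (adds 14)
shortest-cost path #2: 5→8→0 push 1 @ unit cost 9 (adds 9)
shortest-cost path #3: 5→7→4→0 push 8 @ unit cost 10 (adds 80)
shortest-cost path #4: 5→7→1→0 push 5 @ unit cost 12 (adds 60)
shortest-cost path #5: 5→3→8→0 push 14 @ unit cost 23 (adds 322)
total cost = 485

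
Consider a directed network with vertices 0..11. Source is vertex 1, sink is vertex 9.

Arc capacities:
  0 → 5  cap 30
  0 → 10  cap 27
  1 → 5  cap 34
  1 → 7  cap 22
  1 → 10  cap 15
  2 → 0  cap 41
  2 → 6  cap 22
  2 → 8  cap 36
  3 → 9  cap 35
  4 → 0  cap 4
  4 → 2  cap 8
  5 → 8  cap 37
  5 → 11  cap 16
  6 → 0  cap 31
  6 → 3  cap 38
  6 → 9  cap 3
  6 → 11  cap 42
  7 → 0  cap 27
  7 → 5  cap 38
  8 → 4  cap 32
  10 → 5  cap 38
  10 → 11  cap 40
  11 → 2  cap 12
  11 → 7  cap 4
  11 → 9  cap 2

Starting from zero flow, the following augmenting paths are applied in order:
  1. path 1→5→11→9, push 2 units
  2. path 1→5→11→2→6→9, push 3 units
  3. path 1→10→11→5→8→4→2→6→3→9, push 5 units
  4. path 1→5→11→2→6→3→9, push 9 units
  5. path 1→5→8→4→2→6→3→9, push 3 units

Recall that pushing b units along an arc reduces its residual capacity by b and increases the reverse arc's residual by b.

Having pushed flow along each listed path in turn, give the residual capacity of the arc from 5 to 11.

after path 1 (1→5→11→9, push 2): res(5,11)=14
after path 2 (1→5→11→2→6→9, push 3): res(5,11)=11
after path 3 (1→10→11→5→8→4→2→6→3→9, push 5): res(5,11)=16
after path 4 (1→5→11→2→6→3→9, push 9): res(5,11)=7
after path 5 (1→5→8→4→2→6→3→9, push 3): res(5,11)=7

Residual capacity of (5,11): 7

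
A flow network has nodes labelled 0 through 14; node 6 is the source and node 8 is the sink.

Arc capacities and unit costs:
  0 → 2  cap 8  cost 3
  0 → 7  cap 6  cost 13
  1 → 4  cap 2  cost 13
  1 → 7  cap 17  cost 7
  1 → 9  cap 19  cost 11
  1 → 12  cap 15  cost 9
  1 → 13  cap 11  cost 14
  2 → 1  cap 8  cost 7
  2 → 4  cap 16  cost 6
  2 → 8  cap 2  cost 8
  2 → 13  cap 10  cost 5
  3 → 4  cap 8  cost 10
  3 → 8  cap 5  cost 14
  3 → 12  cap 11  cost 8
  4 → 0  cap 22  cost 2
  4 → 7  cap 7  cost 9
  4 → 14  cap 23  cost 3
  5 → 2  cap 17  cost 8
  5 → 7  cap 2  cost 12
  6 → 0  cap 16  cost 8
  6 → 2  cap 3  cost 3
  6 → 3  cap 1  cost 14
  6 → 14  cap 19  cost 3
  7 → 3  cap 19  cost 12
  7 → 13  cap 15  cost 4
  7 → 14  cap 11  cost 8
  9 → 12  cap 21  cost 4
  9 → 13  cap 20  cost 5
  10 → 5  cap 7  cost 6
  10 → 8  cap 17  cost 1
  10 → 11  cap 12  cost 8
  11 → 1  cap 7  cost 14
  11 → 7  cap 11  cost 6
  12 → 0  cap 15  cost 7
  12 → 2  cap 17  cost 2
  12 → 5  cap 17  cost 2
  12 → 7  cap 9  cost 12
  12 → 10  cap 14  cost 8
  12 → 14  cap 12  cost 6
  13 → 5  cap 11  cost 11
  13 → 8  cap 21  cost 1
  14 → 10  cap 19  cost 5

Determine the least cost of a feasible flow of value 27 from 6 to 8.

shortest-cost path #1: 6→14→10→8 push 17 @ unit cost 9 (adds 153)
shortest-cost path #2: 6→2→13→8 push 3 @ unit cost 9 (adds 27)
shortest-cost path #3: 6→0→2→13→8 push 7 @ unit cost 17 (adds 119)
total cost = 299

Minimum cost for 27 units: 299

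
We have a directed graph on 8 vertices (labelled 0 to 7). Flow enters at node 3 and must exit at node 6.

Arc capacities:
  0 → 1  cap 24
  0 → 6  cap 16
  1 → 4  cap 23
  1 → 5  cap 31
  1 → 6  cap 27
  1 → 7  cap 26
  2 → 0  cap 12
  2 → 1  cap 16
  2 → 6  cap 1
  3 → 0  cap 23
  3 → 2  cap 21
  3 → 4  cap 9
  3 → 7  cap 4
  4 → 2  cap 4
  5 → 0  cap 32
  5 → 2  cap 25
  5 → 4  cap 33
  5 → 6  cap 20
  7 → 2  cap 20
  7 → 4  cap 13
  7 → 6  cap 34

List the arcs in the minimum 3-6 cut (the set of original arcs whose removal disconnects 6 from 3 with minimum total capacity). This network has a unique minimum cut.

Min-cut arcs: {(3,0), (3,2), (3,7), (4,2)} (total capacity 52)

augment #1: 3→0→6 push 16
augment #2: 3→2→6 push 1
augment #3: 3→7→6 push 4
augment #4: 3→0→1→6 push 7
augment #5: 3→2→1→6 push 16
augment #6: 3→2→0→1→6 push 4
augment #7: 3→4→2→0→1→5→6 push 4
max flow = 52; residual-reachable set from 3 gives S-side
cut edges (S→T): {(3,0), (3,2), (3,7), (4,2)} total cap 52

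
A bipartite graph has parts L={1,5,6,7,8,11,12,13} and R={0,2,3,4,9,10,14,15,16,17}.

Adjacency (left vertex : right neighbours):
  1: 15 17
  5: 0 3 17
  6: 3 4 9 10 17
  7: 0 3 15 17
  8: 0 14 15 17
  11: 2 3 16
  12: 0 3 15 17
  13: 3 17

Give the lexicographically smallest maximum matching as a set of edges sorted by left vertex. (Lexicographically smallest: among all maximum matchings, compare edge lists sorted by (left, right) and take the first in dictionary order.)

Lex-smallest maximum matching: {(1,15), (5,0), (6,4), (7,3), (8,14), (11,2), (12,17)}

|M| = 7 (so the lex-smallest maximum matching has 7 edges)
process left vertices in ascending order; for each, take the smallest-labelled available neighbour that still permits 7 edges overall, or leave it unmatched if none does
lex-smallest matching: {1-15, 5-0, 6-4, 7-3, 8-14, 11-2, 12-17}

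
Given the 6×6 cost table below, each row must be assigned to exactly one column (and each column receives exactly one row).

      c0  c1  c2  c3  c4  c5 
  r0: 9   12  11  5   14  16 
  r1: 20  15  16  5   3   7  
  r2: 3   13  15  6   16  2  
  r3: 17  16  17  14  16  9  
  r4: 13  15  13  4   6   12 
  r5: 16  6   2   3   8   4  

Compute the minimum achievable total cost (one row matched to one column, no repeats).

optimal assignment: row0→col1 (cost 12), row1→col4 (cost 3), row2→col0 (cost 3), row3→col5 (cost 9), row4→col3 (cost 4), row5→col2 (cost 2)
total = 12 + 3 + 3 + 9 + 4 + 2 = 33

Minimum assignment cost: 33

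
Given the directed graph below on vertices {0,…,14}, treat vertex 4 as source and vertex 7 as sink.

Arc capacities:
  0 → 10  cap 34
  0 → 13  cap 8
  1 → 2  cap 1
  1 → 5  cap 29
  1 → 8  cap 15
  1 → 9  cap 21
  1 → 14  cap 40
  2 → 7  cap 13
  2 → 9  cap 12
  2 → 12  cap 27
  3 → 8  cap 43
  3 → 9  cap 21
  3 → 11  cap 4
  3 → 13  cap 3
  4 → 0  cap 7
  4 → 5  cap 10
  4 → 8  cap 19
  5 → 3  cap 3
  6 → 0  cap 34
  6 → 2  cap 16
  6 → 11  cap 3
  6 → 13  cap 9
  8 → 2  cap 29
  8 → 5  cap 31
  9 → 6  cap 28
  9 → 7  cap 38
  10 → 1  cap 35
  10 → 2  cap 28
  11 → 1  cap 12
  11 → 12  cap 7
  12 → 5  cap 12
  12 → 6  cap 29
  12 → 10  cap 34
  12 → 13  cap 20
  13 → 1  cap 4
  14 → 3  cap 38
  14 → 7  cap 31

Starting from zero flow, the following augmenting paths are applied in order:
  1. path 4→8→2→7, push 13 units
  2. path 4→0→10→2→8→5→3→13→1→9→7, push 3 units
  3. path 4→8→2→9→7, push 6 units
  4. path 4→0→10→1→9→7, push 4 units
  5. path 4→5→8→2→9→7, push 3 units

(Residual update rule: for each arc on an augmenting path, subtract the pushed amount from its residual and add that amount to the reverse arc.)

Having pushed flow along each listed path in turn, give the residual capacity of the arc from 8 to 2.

Residual capacity of (8,2): 10

after path 1 (4→8→2→7, push 13): res(8,2)=16
after path 2 (4→0→10→2→8→5→3→13→1→9→7, push 3): res(8,2)=19
after path 3 (4→8→2→9→7, push 6): res(8,2)=13
after path 4 (4→0→10→1→9→7, push 4): res(8,2)=13
after path 5 (4→5→8→2→9→7, push 3): res(8,2)=10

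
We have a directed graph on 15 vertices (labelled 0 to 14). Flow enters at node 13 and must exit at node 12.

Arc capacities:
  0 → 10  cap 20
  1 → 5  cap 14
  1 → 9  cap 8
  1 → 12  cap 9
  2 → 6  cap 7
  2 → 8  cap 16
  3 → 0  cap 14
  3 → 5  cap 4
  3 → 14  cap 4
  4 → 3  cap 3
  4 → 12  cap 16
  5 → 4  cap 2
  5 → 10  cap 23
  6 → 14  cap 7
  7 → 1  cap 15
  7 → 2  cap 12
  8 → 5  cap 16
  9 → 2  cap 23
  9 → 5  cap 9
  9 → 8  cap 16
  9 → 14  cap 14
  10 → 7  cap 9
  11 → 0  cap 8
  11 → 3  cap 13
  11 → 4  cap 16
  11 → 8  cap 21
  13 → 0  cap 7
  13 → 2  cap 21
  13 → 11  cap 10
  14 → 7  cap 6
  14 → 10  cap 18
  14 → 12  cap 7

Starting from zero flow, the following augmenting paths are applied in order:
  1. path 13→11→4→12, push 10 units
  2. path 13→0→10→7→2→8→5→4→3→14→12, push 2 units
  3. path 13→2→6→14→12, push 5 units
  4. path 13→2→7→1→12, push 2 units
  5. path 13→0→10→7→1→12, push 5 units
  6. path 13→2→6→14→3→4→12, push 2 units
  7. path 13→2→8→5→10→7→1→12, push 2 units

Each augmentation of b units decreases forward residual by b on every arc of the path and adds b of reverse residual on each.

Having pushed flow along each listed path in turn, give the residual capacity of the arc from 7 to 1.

Residual capacity of (7,1): 6

after path 1 (13→11→4→12, push 10): res(7,1)=15
after path 2 (13→0→10→7→2→8→5→4→3→14→12, push 2): res(7,1)=15
after path 3 (13→2→6→14→12, push 5): res(7,1)=15
after path 4 (13→2→7→1→12, push 2): res(7,1)=13
after path 5 (13→0→10→7→1→12, push 5): res(7,1)=8
after path 6 (13→2→6→14→3→4→12, push 2): res(7,1)=8
after path 7 (13→2→8→5→10→7→1→12, push 2): res(7,1)=6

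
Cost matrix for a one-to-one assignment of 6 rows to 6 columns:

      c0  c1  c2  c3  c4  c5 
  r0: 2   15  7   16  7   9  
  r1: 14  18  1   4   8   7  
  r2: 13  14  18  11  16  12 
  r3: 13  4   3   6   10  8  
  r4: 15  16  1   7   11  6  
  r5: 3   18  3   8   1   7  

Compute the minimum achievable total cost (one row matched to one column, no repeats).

optimal assignment: row0→col0 (cost 2), row1→col3 (cost 4), row2→col5 (cost 12), row3→col1 (cost 4), row4→col2 (cost 1), row5→col4 (cost 1)
total = 2 + 4 + 12 + 4 + 1 + 1 = 24

Minimum assignment cost: 24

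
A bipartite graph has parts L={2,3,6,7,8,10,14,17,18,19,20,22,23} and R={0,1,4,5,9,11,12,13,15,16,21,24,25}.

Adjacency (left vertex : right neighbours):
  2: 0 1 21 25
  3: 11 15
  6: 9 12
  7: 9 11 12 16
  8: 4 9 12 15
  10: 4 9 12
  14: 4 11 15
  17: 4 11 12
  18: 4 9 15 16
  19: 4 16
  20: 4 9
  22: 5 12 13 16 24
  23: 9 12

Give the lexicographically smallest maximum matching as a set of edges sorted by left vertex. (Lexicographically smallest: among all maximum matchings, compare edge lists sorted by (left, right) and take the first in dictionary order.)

Lex-smallest maximum matching: {(2,0), (3,11), (6,9), (7,12), (8,4), (14,15), (18,16), (22,5)}

|M| = 8 (so the lex-smallest maximum matching has 8 edges)
process left vertices in ascending order; for each, take the smallest-labelled available neighbour that still permits 8 edges overall, or leave it unmatched if none does
lex-smallest matching: {2-0, 3-11, 6-9, 7-12, 8-4, 14-15, 18-16, 22-5}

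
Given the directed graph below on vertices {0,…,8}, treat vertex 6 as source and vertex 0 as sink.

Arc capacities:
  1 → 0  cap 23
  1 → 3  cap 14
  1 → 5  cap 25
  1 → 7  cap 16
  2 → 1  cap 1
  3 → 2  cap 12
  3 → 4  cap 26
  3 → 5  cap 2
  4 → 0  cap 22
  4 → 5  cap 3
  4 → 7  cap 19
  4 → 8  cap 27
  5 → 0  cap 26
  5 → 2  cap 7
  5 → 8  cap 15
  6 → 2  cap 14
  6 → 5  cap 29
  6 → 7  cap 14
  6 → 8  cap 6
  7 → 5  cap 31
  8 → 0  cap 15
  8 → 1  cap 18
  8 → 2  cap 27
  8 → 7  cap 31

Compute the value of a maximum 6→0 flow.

augment #1: 6→5→0 bottleneck 26, total now 26
augment #2: 6→8→0 bottleneck 6, total now 32
augment #3: 6→2→1→0 bottleneck 1, total now 33
augment #4: 6→5→8→0 bottleneck 3, total now 36
augment #5: 6→7→5→8→0 bottleneck 6, total now 42
augment #6: 6→7→5→8→1→0 bottleneck 6, total now 48

Maximum flow value: 48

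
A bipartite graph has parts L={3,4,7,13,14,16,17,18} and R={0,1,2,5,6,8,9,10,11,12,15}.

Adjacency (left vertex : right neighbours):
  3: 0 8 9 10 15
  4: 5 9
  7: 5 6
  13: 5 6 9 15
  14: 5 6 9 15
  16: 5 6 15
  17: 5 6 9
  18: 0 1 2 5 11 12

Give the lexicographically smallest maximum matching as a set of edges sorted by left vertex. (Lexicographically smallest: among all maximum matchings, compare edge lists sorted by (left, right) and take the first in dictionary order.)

|M| = 6 (so the lex-smallest maximum matching has 6 edges)
process left vertices in ascending order; for each, take the smallest-labelled available neighbour that still permits 6 edges overall, or leave it unmatched if none does
lex-smallest matching: {3-0, 4-5, 7-6, 13-9, 14-15, 18-1}

Lex-smallest maximum matching: {(3,0), (4,5), (7,6), (13,9), (14,15), (18,1)}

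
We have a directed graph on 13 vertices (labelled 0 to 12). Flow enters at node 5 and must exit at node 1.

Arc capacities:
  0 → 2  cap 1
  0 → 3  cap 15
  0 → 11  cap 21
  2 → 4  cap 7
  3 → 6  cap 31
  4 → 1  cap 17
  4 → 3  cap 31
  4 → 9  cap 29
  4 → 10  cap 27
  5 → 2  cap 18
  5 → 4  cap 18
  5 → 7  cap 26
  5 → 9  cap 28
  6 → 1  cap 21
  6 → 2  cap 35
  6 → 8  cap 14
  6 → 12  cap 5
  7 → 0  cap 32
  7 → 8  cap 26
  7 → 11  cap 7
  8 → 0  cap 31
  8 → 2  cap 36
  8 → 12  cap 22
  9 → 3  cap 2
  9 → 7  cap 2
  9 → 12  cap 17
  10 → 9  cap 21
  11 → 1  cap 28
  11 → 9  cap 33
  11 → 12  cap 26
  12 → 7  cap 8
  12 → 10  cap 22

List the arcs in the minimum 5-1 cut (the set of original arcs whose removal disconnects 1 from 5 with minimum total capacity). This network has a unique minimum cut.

augment #1: 5→4→1 push 17
augment #2: 5→7→11→1 push 7
augment #3: 5→4→3→6→1 push 1
augment #4: 5→7→0→11→1 push 19
augment #5: 5→9→3→6→1 push 2
augment #6: 5→2→4→3→6→1 push 7
augment #7: 5→9→7→0→11→1 push 2
augment #8: 5→9→12→7→0→3→6→1 push 8
max flow = 63; residual-reachable set from 5 gives S-side
cut edges (S→T): {(2,4), (5,4), (5,7), (9,3), (9,7), (12,7)} total cap 63

Min-cut arcs: {(2,4), (5,4), (5,7), (9,3), (9,7), (12,7)} (total capacity 63)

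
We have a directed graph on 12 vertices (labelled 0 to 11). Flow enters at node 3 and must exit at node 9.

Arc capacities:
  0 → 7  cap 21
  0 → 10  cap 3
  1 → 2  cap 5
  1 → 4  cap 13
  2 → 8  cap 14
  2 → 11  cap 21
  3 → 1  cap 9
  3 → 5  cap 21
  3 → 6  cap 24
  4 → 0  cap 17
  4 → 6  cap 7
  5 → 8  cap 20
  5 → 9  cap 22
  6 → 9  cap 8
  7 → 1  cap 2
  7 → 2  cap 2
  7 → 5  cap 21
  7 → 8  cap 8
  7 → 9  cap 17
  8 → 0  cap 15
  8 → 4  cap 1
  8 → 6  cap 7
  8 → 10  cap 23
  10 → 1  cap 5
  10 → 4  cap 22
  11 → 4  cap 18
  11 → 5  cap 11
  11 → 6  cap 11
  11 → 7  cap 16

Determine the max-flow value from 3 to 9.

Maximum flow value: 38

augment #1: 3→5→9 bottleneck 21, total now 21
augment #2: 3→6→9 bottleneck 8, total now 29
augment #3: 3→1→2→11→5→9 bottleneck 1, total now 30
augment #4: 3→1→2→11→7→9 bottleneck 4, total now 34
augment #5: 3→1→4→0→7→9 bottleneck 4, total now 38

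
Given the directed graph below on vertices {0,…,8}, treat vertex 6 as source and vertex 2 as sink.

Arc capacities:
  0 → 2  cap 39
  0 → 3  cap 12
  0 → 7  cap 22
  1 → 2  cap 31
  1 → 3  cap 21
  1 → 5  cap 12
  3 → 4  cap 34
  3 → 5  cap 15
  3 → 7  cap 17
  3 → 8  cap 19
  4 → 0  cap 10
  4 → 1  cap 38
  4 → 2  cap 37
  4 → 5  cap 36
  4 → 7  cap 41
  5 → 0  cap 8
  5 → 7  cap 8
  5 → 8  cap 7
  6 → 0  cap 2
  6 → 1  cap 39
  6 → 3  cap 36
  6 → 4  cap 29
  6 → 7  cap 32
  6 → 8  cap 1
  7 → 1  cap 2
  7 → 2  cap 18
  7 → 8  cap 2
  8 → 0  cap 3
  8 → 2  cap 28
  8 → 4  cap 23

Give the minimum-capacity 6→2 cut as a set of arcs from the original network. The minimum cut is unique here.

augment #1: 6→0→2 push 2
augment #2: 6→1→2 push 31
augment #3: 6→4→2 push 29
augment #4: 6→7→2 push 18
augment #5: 6→8→2 push 1
augment #6: 6→3→4→2 push 8
augment #7: 6→3→8→2 push 19
augment #8: 6→7→8→2 push 2
augment #9: 6→1→5→0→2 push 8
augment #10: 6→3→4→0→2 push 9
augment #11: 6→7→1→5→8→2 push 2
max flow = 129; residual-reachable set from 6 gives S-side
cut edges (S→T): {(6,0), (6,1), (6,3), (6,4), (6,8), (7,1), (7,2), (7,8)} total cap 129

Min-cut arcs: {(6,0), (6,1), (6,3), (6,4), (6,8), (7,1), (7,2), (7,8)} (total capacity 129)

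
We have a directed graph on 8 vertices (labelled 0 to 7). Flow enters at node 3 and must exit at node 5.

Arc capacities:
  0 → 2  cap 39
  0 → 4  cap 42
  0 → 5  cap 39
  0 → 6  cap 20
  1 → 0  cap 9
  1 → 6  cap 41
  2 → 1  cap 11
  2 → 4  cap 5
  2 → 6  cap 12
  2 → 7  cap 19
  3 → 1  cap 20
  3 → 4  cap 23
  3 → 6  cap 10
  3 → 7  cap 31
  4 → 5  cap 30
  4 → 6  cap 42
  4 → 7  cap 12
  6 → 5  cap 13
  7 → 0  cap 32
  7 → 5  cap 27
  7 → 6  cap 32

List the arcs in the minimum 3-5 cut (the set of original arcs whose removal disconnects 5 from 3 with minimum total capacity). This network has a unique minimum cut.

augment #1: 3→4→5 push 23
augment #2: 3→6→5 push 10
augment #3: 3→7→5 push 27
augment #4: 3→1→0→5 push 9
augment #5: 3→1→6→5 push 3
augment #6: 3→7→0→5 push 4
max flow = 76; residual-reachable set from 3 gives S-side
cut edges (S→T): {(1,0), (3,4), (3,7), (6,5)} total cap 76

Min-cut arcs: {(1,0), (3,4), (3,7), (6,5)} (total capacity 76)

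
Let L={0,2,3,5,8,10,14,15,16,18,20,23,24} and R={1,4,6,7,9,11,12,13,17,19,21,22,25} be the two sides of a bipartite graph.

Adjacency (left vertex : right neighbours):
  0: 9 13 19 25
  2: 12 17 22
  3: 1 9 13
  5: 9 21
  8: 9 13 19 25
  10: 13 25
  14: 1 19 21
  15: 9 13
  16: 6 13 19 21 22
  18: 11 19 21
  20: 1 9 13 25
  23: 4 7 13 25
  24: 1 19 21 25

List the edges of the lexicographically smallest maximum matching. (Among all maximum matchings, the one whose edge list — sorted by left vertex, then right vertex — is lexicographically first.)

Lex-smallest maximum matching: {(0,9), (2,12), (3,1), (5,21), (8,13), (10,25), (14,19), (16,6), (18,11), (23,4)}

|M| = 10 (so the lex-smallest maximum matching has 10 edges)
process left vertices in ascending order; for each, take the smallest-labelled available neighbour that still permits 10 edges overall, or leave it unmatched if none does
lex-smallest matching: {0-9, 2-12, 3-1, 5-21, 8-13, 10-25, 14-19, 16-6, 18-11, 23-4}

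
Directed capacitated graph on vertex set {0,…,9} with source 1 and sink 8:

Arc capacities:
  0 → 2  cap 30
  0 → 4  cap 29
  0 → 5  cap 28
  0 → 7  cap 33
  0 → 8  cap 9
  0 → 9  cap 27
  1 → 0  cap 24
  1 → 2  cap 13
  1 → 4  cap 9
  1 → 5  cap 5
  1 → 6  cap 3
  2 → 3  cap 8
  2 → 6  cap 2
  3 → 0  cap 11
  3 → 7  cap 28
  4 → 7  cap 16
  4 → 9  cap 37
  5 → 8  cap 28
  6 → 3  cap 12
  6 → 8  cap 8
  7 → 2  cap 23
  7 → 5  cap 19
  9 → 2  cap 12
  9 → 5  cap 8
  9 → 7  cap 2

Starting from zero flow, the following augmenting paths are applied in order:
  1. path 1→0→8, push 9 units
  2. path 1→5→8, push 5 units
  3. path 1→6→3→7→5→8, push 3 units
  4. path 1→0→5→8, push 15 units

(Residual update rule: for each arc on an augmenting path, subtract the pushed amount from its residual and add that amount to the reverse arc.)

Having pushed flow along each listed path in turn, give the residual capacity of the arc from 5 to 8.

Residual capacity of (5,8): 5

after path 1 (1→0→8, push 9): res(5,8)=28
after path 2 (1→5→8, push 5): res(5,8)=23
after path 3 (1→6→3→7→5→8, push 3): res(5,8)=20
after path 4 (1→0→5→8, push 15): res(5,8)=5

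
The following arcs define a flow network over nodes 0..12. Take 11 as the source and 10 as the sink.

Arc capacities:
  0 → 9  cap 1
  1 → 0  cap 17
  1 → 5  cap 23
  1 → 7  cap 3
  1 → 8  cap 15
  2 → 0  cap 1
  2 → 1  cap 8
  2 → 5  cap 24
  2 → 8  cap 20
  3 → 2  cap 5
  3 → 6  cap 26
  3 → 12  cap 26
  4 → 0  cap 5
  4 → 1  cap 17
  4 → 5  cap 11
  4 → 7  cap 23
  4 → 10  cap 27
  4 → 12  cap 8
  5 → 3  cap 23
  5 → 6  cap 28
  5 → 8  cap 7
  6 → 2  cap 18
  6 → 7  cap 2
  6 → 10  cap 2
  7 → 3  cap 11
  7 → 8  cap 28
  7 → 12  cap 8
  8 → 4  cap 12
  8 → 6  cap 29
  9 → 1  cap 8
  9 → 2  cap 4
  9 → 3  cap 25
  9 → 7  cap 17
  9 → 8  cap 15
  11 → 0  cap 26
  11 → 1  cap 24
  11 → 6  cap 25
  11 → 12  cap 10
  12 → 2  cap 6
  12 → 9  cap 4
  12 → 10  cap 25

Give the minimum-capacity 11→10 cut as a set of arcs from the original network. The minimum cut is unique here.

augment #1: 11→6→10 push 2
augment #2: 11→12→10 push 10
augment #3: 11→1→7→12→10 push 3
augment #4: 11→1→8→4→10 push 12
augment #5: 11→6→7→12→10 push 2
augment #6: 11→0→9→3→12→10 push 1
augment #7: 11→1→5→3→12→10 push 9
max flow = 39; residual-reachable set from 11 gives S-side
cut edges (S→T): {(6,10), (8,4), (12,10)} total cap 39

Min-cut arcs: {(6,10), (8,4), (12,10)} (total capacity 39)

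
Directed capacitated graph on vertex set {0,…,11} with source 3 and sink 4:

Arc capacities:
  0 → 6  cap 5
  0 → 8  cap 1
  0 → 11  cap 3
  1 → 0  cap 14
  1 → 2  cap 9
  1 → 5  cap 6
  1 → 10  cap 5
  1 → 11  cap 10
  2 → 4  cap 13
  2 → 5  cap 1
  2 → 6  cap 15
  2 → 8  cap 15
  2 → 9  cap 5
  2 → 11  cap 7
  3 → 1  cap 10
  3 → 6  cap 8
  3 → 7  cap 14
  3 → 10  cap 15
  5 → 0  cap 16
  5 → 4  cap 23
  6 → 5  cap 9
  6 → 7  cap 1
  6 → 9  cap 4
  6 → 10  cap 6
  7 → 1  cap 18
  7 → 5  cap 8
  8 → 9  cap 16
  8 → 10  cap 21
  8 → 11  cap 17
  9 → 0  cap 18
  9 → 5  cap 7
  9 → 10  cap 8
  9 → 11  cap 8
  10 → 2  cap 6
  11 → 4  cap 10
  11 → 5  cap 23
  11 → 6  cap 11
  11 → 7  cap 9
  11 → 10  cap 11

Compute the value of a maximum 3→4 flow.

augment #1: 3→1→2→4 bottleneck 9, total now 9
augment #2: 3→1→5→4 bottleneck 1, total now 10
augment #3: 3→6→5→4 bottleneck 8, total now 18
augment #4: 3→7→5→4 bottleneck 8, total now 26
augment #5: 3→10→2→4 bottleneck 4, total now 30
augment #6: 3→7→1→5→4 bottleneck 5, total now 35
augment #7: 3→7→1→11→4 bottleneck 1, total now 36
augment #8: 3→10→2→5→4 bottleneck 1, total now 37
augment #9: 3→10→2→11→4 bottleneck 1, total now 38

Maximum flow value: 38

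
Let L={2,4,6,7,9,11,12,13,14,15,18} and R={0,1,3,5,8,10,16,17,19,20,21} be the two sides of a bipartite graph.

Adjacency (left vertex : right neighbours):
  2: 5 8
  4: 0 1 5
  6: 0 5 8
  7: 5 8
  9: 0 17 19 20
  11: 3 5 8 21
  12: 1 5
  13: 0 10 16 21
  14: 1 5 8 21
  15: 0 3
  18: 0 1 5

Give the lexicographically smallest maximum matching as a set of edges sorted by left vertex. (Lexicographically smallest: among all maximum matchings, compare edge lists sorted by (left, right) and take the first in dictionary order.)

|M| = 8 (so the lex-smallest maximum matching has 8 edges)
process left vertices in ascending order; for each, take the smallest-labelled available neighbour that still permits 8 edges overall, or leave it unmatched if none does
lex-smallest matching: {2-5, 4-0, 6-8, 9-17, 11-3, 12-1, 13-10, 14-21}

Lex-smallest maximum matching: {(2,5), (4,0), (6,8), (9,17), (11,3), (12,1), (13,10), (14,21)}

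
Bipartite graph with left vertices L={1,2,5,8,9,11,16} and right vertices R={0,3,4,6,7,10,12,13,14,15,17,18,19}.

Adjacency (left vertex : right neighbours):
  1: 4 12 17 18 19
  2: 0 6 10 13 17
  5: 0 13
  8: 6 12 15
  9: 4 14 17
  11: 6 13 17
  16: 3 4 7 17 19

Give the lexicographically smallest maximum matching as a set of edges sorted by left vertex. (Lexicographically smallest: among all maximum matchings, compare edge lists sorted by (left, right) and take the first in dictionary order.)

Lex-smallest maximum matching: {(1,4), (2,0), (5,13), (8,6), (9,14), (11,17), (16,3)}

|M| = 7 (so the lex-smallest maximum matching has 7 edges)
process left vertices in ascending order; for each, take the smallest-labelled available neighbour that still permits 7 edges overall, or leave it unmatched if none does
lex-smallest matching: {1-4, 2-0, 5-13, 8-6, 9-14, 11-17, 16-3}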